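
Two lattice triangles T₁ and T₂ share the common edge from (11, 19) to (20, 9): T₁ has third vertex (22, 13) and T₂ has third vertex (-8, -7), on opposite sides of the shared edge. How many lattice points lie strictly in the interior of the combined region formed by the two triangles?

The union is the simple quadrilateral with vertices (11, 19), (22, 13), (20, 9), (-8, -7) in order.
The shoelace formula gives twice the area as |(11·13 − 22·19) + (22·9 − 20·13) + (20·(-7) − (-8)·9) + ((-8)·19 − 11·(-7))| = 480, so the area is 240.
Along each edge there are gcd(|Δx|,|Δy|)+1 lattice points, so counting each shared vertex once the boundary has gcd(11,6) + gcd(2,4) + gcd(28,16) + gcd(19,26) = 1+2+4+1 = 8.
By Pick's theorem I = A − B/2 + 1 = 240 − 8/2 + 1 = 237.

237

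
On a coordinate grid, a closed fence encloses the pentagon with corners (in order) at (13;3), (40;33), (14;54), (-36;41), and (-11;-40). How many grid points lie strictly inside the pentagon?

3449

Using the shoelace formula, 2A = |(13·33 − 40·3) + (40·54 − 14·33) + (14·41 − (-36)·54) + ((-36)·(-40) − (-11)·41) + ((-11)·3 − 13·(-40))| = 6903, so the area is 3451.5.
The number of boundary lattice points is Σ gcd(|Δx|,|Δy|) = gcd(27,30) + gcd(26,21) + gcd(50,13) + gcd(25,81) + gcd(24,43) = 3+1+1+1+1 = 7.
By Pick's theorem A = I + B/2 − 1, so I = 3451.5 − 7/2 + 1 = 3449.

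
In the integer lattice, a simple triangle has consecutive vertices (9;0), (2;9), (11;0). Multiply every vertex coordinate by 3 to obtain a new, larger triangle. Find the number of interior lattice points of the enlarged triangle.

64

By the shoelace formula, twice the signed area is |[9·9 − 2·0] + [2·0 − 11·9] + [11·0 − 9·0]| = 18, so the area is 9.
Along each edge there are gcd(|Δx|,|Δy|)+1 lattice points, so counting each shared vertex once the boundary has gcd(7,9) + gcd(9,9) + gcd(2,0) = 1+9+2 = 12.
Scaling by 3 multiplies the area by 3² = 9 (so the new area is 81) and multiplies the boundary lattice-point count by 3, giving 36.
By Pick's theorem, the interior count of the dilated polygon is 81 − 36/2 + 1 = 64.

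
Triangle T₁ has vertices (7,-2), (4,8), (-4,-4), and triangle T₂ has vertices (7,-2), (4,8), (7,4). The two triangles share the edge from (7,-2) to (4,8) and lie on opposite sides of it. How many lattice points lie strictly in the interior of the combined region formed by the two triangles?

62

The union is the simple quadrilateral with vertices (7,-2), (-4,-4), (4,8), (7,4) in order.
By the shoelace formula, twice the signed area is |(7·(-4) − (-4)·(-2)) + ((-4)·8 − 4·(-4)) + (4·4 − 7·8) + (7·(-2) − 7·4)| = 134, so the area is 67.
The number of boundary lattice points is Σ gcd(|Δx|,|Δy|) = gcd(11,2) + gcd(8,12) + gcd(3,4) + gcd(0,6) = 1+4+1+6 = 12.
By Pick's theorem I = A − B/2 + 1 = 67 − 12/2 + 1 = 62.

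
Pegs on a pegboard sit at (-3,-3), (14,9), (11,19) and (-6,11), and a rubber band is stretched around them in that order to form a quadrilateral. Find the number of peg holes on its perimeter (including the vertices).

Summing gcd(|Δx|,|Δy|) over the edges gives the boundary count: gcd(17,12) + gcd(3,10) + gcd(17,8) + gcd(3,14) = 1+1+1+1 = 4.

4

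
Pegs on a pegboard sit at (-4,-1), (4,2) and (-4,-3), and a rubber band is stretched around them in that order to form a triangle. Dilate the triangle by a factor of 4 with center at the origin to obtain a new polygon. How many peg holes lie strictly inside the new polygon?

The shoelace formula gives twice the area as |((-4)·2 − 4·(-1)) + (4·(-3) − (-4)·2) + ((-4)·(-1) − (-4)·(-3))| = 16, so the area is 8.
Summing gcd(|Δx|,|Δy|) over the edges gives the boundary count: gcd(8,3) + gcd(8,5) + gcd(0,2) = 1+1+2 = 4.
Scaling by 4 multiplies the area by 4² = 16 (so the new area is 128) and multiplies the boundary lattice-point count by 4, giving 16.
By Pick's theorem, the interior count of the dilated polygon is 128 − 16/2 + 1 = 121.

121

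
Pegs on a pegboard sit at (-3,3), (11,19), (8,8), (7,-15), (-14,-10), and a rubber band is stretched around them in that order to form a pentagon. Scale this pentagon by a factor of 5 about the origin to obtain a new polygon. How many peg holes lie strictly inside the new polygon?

Using the shoelace formula, 2A = |[(-3)·19 − 11·3] + [11·8 − 8·19] + [8·(-15) − 7·8] + [7·(-10) − (-14)·(-15)] + [(-14)·3 − (-3)·(-10)]| = 682, so the area is 341.
Summing gcd(|Δx|,|Δy|) over the edges gives the boundary count: gcd(14,16) + gcd(3,11) + gcd(1,23) + gcd(21,5) + gcd(11,13) = 2+1+1+1+1 = 6.
Scaling by 5 multiplies the area by 5² = 25 (so the new area is 8525) and multiplies the boundary lattice-point count by 5, giving 30.
By Pick's theorem, the interior count of the dilated polygon is 8525 − 30/2 + 1 = 8511.

8511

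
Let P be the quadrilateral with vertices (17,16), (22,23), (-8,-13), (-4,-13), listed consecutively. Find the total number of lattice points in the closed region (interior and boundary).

By the shoelace formula, twice the signed area is |(17·23 − 22·16) + (22·(-13) − (-8)·23) + ((-8)·(-13) − (-4)·(-13)) + ((-4)·16 − 17·(-13))| = 146, so the area is 73.
Summing gcd(|Δx|,|Δy|) over the edges gives the boundary count: gcd(5,7) + gcd(30,36) + gcd(4,0) + gcd(21,29) = 1+6+4+1 = 12.
Pick's theorem gives I = A − B/2 + 1 = 73 − 12/2 + 1 = 68, so the closed region contains I + B = 68 + 12 = 80 lattice points.

80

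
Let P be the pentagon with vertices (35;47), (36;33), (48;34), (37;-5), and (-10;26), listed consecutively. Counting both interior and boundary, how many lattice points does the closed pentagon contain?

1436

By the shoelace formula, twice the signed area is |[35·33 − 36·47] + [36·34 − 48·33] + [48·(-5) − 37·34] + [37·26 − (-10)·(-5)] + [(-10)·47 − 35·26]| = 2863, so the area is 2863/2.
The number of boundary lattice points is Σ gcd(|Δx|,|Δy|) = gcd(1,14) + gcd(12,1) + gcd(11,39) + gcd(47,31) + gcd(45,21) = 1+1+1+1+3 = 7.
Pick's theorem gives I = A − B/2 + 1 = 2863/2 − 7/2 + 1 = 1429, so the closed region contains I + B = 1429 + 7 = 1436 lattice points.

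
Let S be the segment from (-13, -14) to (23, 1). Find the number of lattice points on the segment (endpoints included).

4

The number of lattice points on a segment between lattice points is gcd(|Δx|,|Δy|) + 1 = gcd(36,15) + 1 = 3 + 1 = 4.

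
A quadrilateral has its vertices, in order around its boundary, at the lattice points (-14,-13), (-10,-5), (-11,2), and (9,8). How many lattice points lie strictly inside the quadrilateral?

The shoelace formula gives twice the area as |[(-14)·(-5) − (-10)·(-13)] + [(-10)·2 − (-11)·(-5)] + [(-11)·8 − 9·2] + [9·(-13) − (-14)·8]| = 246, so the area is 123.
Summing gcd(|Δx|,|Δy|) over the edges gives the boundary count: gcd(4,8) + gcd(1,7) + gcd(20,6) + gcd(23,21) = 4+1+2+1 = 8.
By Pick's theorem A = I + B/2 − 1, so I = 123 − 8/2 + 1 = 120.

120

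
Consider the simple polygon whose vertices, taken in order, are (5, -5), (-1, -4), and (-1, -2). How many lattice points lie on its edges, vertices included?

6

The number of boundary lattice points is Σ gcd(|Δx|,|Δy|) = gcd(6,1) + gcd(0,2) + gcd(6,3) = 1+2+3 = 6.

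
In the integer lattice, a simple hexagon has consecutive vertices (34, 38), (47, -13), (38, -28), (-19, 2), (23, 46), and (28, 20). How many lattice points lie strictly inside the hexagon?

2428

Using the shoelace formula, 2A = |(34·(-13) − 47·38) + (47·(-28) − 38·(-13)) + (38·2 − (-19)·(-28)) + ((-19)·46 − 23·2) + (23·20 − 28·46) + (28·38 − 34·20)| = 4870, so the area is 2435.
The number of boundary lattice points is Σ gcd(|Δx|,|Δy|) = gcd(13,51) + gcd(9,15) + gcd(57,30) + gcd(42,44) + gcd(5,26) + gcd(6,18) = 1+3+3+2+1+6 = 16.
By Pick's theorem A = I + B/2 − 1, so I = 2435 − 16/2 + 1 = 2428.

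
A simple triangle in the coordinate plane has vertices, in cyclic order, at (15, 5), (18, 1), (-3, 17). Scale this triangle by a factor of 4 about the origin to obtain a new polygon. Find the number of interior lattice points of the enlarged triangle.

The shoelace formula gives twice the area as |(15·1 − 18·5) + (18·17 − (-3)·1) + ((-3)·5 − 15·17)| = 36, so the area is 18.
Summing gcd(|Δx|,|Δy|) over the edges gives the boundary count: gcd(3,4) + gcd(21,16) + gcd(18,12) = 1+1+6 = 8.
Scaling by 4 multiplies the area by 4² = 16 (so the new area is 288) and multiplies the boundary lattice-point count by 4, giving 32.
By Pick's theorem, the interior count of the dilated polygon is 288 − 32/2 + 1 = 273.

273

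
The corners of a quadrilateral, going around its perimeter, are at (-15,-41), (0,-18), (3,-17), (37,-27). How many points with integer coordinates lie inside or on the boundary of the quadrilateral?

529

Using the shoelace formula, 2A = |[(-15)·(-18) − 0·(-41)] + [0·(-17) − 3·(-18)] + [3·(-27) − 37·(-17)] + [37·(-41) − (-15)·(-27)]| = 1050, so the area is 525.
Summing gcd(|Δx|,|Δy|) over the edges gives the boundary count: gcd(15,23) + gcd(3,1) + gcd(34,10) + gcd(52,14) = 1+1+2+2 = 6.
Pick's theorem gives I = A − B/2 + 1 = 525 − 6/2 + 1 = 523, so the closed region contains I + B = 523 + 6 = 529 lattice points.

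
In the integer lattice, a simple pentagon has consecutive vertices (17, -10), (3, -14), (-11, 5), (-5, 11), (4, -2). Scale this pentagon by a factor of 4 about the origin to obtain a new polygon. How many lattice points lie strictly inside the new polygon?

The shoelace formula gives twice the area as |[17·(-14) − 3·(-10)] + [3·5 − (-11)·(-14)] + [(-11)·11 − (-5)·5] + [(-5)·(-2) − 4·11] + [4·(-10) − 17·(-2)]| = 483, so the area is 483/2.
The number of boundary lattice points is Σ gcd(|Δx|,|Δy|) = gcd(14,4) + gcd(14,19) + gcd(6,6) + gcd(9,13) + gcd(13,8) = 2+1+6+1+1 = 11.
Scaling by 4 multiplies the area by 4² = 16 (so the new area is 3864) and multiplies the boundary lattice-point count by 4, giving 44.
By Pick's theorem, the interior count of the dilated polygon is 3864 − 44/2 + 1 = 3843.

3843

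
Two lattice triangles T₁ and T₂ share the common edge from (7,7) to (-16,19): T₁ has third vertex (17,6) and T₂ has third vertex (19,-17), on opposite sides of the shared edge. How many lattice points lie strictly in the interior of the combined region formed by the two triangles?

The union is the simple quadrilateral with vertices (7,7), (17,6), (-16,19), (19,-17) in order.
The shoelace formula gives twice the area as |(7·6 − 17·7) + (17·19 − (-16)·6) + ((-16)·(-17) − 19·19) + (19·7 − 7·(-17))| = 505, so the area is 505/2.
Along each edge there are gcd(|Δx|,|Δy|)+1 lattice points, so counting each shared vertex once the boundary has gcd(10,1) + gcd(33,13) + gcd(35,36) + gcd(12,24) = 1+1+1+12 = 15.
By Pick's theorem I = A − B/2 + 1 = 505/2 − 15/2 + 1 = 246.

246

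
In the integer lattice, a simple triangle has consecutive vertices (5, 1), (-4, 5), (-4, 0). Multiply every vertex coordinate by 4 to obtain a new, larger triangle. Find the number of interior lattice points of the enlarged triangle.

347

The shoelace formula gives twice the area as |[5·5 − (-4)·1] + [(-4)·0 − (-4)·5] + [(-4)·1 − 5·0]| = 45, so the area is 22.5.
Summing gcd(|Δx|,|Δy|) over the edges gives the boundary count: gcd(9,4) + gcd(0,5) + gcd(9,1) = 1+5+1 = 7.
Scaling by 4 multiplies the area by 4² = 16 (so the new area is 360) and multiplies the boundary lattice-point count by 4, giving 28.
By Pick's theorem, the interior count of the dilated polygon is 360 − 28/2 + 1 = 347.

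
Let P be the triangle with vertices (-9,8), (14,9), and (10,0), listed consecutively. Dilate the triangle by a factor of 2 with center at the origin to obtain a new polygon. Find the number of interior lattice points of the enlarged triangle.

By the shoelace formula, twice the signed area is |((-9)·9 − 14·8) + (14·0 − 10·9) + (10·8 − (-9)·0)| = 203, so the area is 101.5.
Summing gcd(|Δx|,|Δy|) over the edges gives the boundary count: gcd(23,1) + gcd(4,9) + gcd(19,8) = 1+1+1 = 3.
Scaling by 2 multiplies the area by 2² = 4 (so the new area is 406) and multiplies the boundary lattice-point count by 2, giving 6.
By Pick's theorem, the interior count of the dilated polygon is 406 − 6/2 + 1 = 404.

404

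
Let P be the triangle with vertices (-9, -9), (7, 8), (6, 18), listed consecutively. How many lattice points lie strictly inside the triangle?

The shoelace formula gives twice the area as |[(-9)·8 − 7·(-9)] + [7·18 − 6·8] + [6·(-9) − (-9)·18]| = 177, so the area is 177/2.
Summing gcd(|Δx|,|Δy|) over the edges gives the boundary count: gcd(16,17) + gcd(1,10) + gcd(15,27) = 1+1+3 = 5.
Pick's theorem gives I = A − B/2 + 1 = 177/2 − 5/2 + 1 = 87.

87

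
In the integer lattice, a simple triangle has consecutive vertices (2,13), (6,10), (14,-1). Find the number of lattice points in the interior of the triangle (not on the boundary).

Using the shoelace formula, 2A = |(2·10 − 6·13) + (6·(-1) − 14·10) + (14·13 − 2·(-1))| = 20, so the area is 10.
Summing gcd(|Δx|,|Δy|) over the edges gives the boundary count: gcd(4,3) + gcd(8,11) + gcd(12,14) = 1+1+2 = 4.
Pick's theorem gives I = A − B/2 + 1 = 10 − 4/2 + 1 = 9.

9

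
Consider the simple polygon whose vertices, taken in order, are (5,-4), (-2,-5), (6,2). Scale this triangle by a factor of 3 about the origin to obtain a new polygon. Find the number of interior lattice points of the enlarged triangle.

181

Using the shoelace formula, 2A = |(5·(-5) − (-2)·(-4)) + ((-2)·2 − 6·(-5)) + (6·(-4) − 5·2)| = 41, so the area is 20.5.
The number of boundary lattice points is Σ gcd(|Δx|,|Δy|) = gcd(7,1) + gcd(8,7) + gcd(1,6) = 1+1+1 = 3.
Scaling by 3 multiplies the area by 3² = 9 (so the new area is 184.5) and multiplies the boundary lattice-point count by 3, giving 9.
By Pick's theorem, the interior count of the dilated polygon is 184.5 − 9/2 + 1 = 181.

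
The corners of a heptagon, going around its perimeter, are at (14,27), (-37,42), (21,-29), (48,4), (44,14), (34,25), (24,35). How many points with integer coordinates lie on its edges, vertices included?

Along each edge there are gcd(|Δx|,|Δy|)+1 lattice points, so counting each shared vertex once the boundary has gcd(51,15) + gcd(58,71) + gcd(27,33) + gcd(4,10) + gcd(10,11) + gcd(10,10) + gcd(10,8) = 3+1+3+2+1+10+2 = 22.

22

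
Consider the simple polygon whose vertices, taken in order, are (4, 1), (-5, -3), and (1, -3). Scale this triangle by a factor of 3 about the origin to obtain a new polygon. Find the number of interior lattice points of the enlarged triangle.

By the shoelace formula, twice the signed area is |(4·(-3) − (-5)·1) + ((-5)·(-3) − 1·(-3)) + (1·1 − 4·(-3))| = 24, so the area is 12.
Summing gcd(|Δx|,|Δy|) over the edges gives the boundary count: gcd(9,4) + gcd(6,0) + gcd(3,4) = 1+6+1 = 8.
Scaling by 3 multiplies the area by 3² = 9 (so the new area is 108) and multiplies the boundary lattice-point count by 3, giving 24.
By Pick's theorem, the interior count of the dilated polygon is 108 − 24/2 + 1 = 97.

97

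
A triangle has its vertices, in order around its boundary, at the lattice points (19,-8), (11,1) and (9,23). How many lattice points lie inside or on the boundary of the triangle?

82

The shoelace formula gives twice the area as |[19·1 − 11·(-8)] + [11·23 − 9·1] + [9·(-8) − 19·23]| = 158, so the area is 79.
Summing gcd(|Δx|,|Δy|) over the edges gives the boundary count: gcd(8,9) + gcd(2,22) + gcd(10,31) = 1+2+1 = 4.
Pick's theorem gives I = A − B/2 + 1 = 79 − 4/2 + 1 = 78, so the closed region contains I + B = 78 + 4 = 82 lattice points.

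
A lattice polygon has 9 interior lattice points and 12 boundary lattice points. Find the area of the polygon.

Pick's theorem states A = I + B/2 − 1, so A = 9 + 12/2 − 1 = 14.

14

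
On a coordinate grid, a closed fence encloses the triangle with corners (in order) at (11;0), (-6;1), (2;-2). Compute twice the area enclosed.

By the shoelace formula, twice the signed area is |[11·1 − (-6)·0] + [(-6)·(-2) − 2·1] + [2·0 − 11·(-2)]| = 43, so the area is 43/2.

43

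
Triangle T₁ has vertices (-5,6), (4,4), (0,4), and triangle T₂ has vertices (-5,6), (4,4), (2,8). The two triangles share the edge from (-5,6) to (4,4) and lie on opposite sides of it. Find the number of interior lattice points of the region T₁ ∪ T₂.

The union is the simple quadrilateral with vertices (-5,6), (0,4), (4,4), (2,8) in order.
Using the shoelace formula, 2A = |[(-5)·4 − 0·6] + [0·4 − 4·4] + [4·8 − 2·4] + [2·6 − (-5)·8]| = 40, so the area is 20.
Along each edge there are gcd(|Δx|,|Δy|)+1 lattice points, so counting each shared vertex once the boundary has gcd(5,2) + gcd(4,0) + gcd(2,4) + gcd(7,2) = 1+4+2+1 = 8.
By Pick's theorem I = A − B/2 + 1 = 20 − 8/2 + 1 = 17.

17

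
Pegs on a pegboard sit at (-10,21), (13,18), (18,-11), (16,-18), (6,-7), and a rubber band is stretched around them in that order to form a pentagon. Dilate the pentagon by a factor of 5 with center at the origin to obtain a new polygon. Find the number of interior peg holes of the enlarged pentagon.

12681

The shoelace formula gives twice the area as |((-10)·18 − 13·21) + (13·(-11) − 18·18) + (18·(-18) − 16·(-11)) + (16·(-7) − 6·(-18)) + (6·21 − (-10)·(-7))| = 1016, so the area is 508.
Along each edge there are gcd(|Δx|,|Δy|)+1 lattice points, so counting each shared vertex once the boundary has gcd(23,3) + gcd(5,29) + gcd(2,7) + gcd(10,11) + gcd(16,28) = 1+1+1+1+4 = 8.
Scaling by 5 multiplies the area by 5² = 25 (so the new area is 12700) and multiplies the boundary lattice-point count by 5, giving 40.
By Pick's theorem, the interior count of the dilated polygon is 12700 − 40/2 + 1 = 12681.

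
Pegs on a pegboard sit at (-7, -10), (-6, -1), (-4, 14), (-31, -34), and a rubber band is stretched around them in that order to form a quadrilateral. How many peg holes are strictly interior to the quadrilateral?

By the shoelace formula, twice the signed area is |[(-7)·(-1) − (-6)·(-10)] + [(-6)·14 − (-4)·(-1)] + [(-4)·(-34) − (-31)·14] + [(-31)·(-10) − (-7)·(-34)]| = 501, so the area is 250.5.
The number of boundary lattice points is Σ gcd(|Δx|,|Δy|) = gcd(1,9) + gcd(2,15) + gcd(27,48) + gcd(24,24) = 1+1+3+24 = 29.
By Pick's theorem A = I + B/2 − 1, so I = 250.5 − 29/2 + 1 = 237.

237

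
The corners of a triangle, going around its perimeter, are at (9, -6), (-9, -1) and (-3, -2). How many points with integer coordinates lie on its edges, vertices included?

6

The number of boundary lattice points is Σ gcd(|Δx|,|Δy|) = gcd(18,5) + gcd(6,1) + gcd(12,4) = 1+1+4 = 6.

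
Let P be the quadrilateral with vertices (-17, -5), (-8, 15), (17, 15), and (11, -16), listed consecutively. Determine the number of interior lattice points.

The shoelace formula gives twice the area as |((-17)·15 − (-8)·(-5)) + ((-8)·15 − 17·15) + (17·(-16) − 11·15) + (11·(-5) − (-17)·(-16))| = 1434, so the area is 717.
Along each edge there are gcd(|Δx|,|Δy|)+1 lattice points, so counting each shared vertex once the boundary has gcd(9,20) + gcd(25,0) + gcd(6,31) + gcd(28,11) = 1+25+1+1 = 28.
Pick's theorem gives I = A − B/2 + 1 = 717 − 28/2 + 1 = 704.

704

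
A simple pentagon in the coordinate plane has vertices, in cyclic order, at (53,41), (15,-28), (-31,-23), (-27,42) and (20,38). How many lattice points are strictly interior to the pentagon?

4145

The shoelace formula gives twice the area as |(53·(-28) − 15·41) + (15·(-23) − (-31)·(-28)) + ((-31)·42 − (-27)·(-23)) + ((-27)·38 − 20·42) + (20·41 − 53·38)| = 8295, so the area is 4147.5.
Along each edge there are gcd(|Δx|,|Δy|)+1 lattice points, so counting each shared vertex once the boundary has gcd(38,69) + gcd(46,5) + gcd(4,65) + gcd(47,4) + gcd(33,3) = 1+1+1+1+3 = 7.
By Pick's theorem A = I + B/2 − 1, so I = 4147.5 − 7/2 + 1 = 4145.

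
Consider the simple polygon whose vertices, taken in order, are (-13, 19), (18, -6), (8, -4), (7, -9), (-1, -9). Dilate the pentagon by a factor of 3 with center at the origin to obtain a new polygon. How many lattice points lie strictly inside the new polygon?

2407

By the shoelace formula, twice the signed area is |[(-13)·(-6) − 18·19] + [18·(-4) − 8·(-6)] + [8·(-9) − 7·(-4)] + [7·(-9) − (-1)·(-9)] + [(-1)·19 − (-13)·(-9)]| = 540, so the area is 270.
Along each edge there are gcd(|Δx|,|Δy|)+1 lattice points, so counting each shared vertex once the boundary has gcd(31,25) + gcd(10,2) + gcd(1,5) + gcd(8,0) + gcd(12,28) = 1+2+1+8+4 = 16.
Scaling by 3 multiplies the area by 3² = 9 (so the new area is 2430) and multiplies the boundary lattice-point count by 3, giving 48.
By Pick's theorem, the interior count of the dilated polygon is 2430 − 48/2 + 1 = 2407.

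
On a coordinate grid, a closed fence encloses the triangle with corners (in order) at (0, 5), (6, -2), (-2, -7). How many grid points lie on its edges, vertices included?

Along each edge there are gcd(|Δx|,|Δy|)+1 lattice points, so counting each shared vertex once the boundary has gcd(6,7) + gcd(8,5) + gcd(2,12) = 1+1+2 = 4.

4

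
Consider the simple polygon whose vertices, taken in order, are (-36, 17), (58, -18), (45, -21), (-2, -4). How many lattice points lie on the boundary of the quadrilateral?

The number of boundary lattice points is Σ gcd(|Δx|,|Δy|) = gcd(94,35) + gcd(13,3) + gcd(47,17) + gcd(34,21) = 1+1+1+1 = 4.

4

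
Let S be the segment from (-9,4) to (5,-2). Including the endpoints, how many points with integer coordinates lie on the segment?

The number of lattice points on a segment between lattice points is gcd(|Δx|,|Δy|) + 1 = gcd(14,6) + 1 = 2 + 1 = 3.

3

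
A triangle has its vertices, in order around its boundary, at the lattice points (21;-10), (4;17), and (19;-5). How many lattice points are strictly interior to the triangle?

The shoelace formula gives twice the area as |[21·17 − 4·(-10)] + [4·(-5) − 19·17] + [19·(-10) − 21·(-5)]| = 31, so the area is 15.5.
The number of boundary lattice points is Σ gcd(|Δx|,|Δy|) = gcd(17,27) + gcd(15,22) + gcd(2,5) = 1+1+1 = 3.
By Pick's theorem A = I + B/2 − 1, so I = 15.5 − 3/2 + 1 = 15.

15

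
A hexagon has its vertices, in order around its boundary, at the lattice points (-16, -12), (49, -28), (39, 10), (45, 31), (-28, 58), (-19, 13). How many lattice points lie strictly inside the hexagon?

4007

The shoelace formula gives twice the area as |[(-16)·(-28) − 49·(-12)] + [49·10 − 39·(-28)] + [39·31 − 45·10] + [45·58 − (-28)·31] + [(-28)·13 − (-19)·58] + [(-19)·(-12) − (-16)·13]| = 8029, so the area is 4014.5.
Summing gcd(|Δx|,|Δy|) over the edges gives the boundary count: gcd(65,16) + gcd(10,38) + gcd(6,21) + gcd(73,27) + gcd(9,45) + gcd(3,25) = 1+2+3+1+9+1 = 17.
Pick's theorem gives I = A − B/2 + 1 = 4014.5 − 17/2 + 1 = 4007.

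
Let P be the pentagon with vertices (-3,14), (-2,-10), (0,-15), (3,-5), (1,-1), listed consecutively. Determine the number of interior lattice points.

71

By the shoelace formula, twice the signed area is |[(-3)·(-10) − (-2)·14] + [(-2)·(-15) − 0·(-10)] + [0·(-5) − 3·(-15)] + [3·(-1) − 1·(-5)] + [1·14 − (-3)·(-1)]| = 146, so the area is 73.
The number of boundary lattice points is Σ gcd(|Δx|,|Δy|) = gcd(1,24) + gcd(2,5) + gcd(3,10) + gcd(2,4) + gcd(4,15) = 1+1+1+2+1 = 6.
Pick's theorem gives I = A − B/2 + 1 = 73 − 6/2 + 1 = 71.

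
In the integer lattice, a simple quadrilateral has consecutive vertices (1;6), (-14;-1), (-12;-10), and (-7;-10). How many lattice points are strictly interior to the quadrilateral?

Using the shoelace formula, 2A = |(1·(-1) − (-14)·6) + ((-14)·(-10) − (-12)·(-1)) + ((-12)·(-10) − (-7)·(-10)) + ((-7)·6 − 1·(-10))| = 229, so the area is 229/2.
Along each edge there are gcd(|Δx|,|Δy|)+1 lattice points, so counting each shared vertex once the boundary has gcd(15,7) + gcd(2,9) + gcd(5,0) + gcd(8,16) = 1+1+5+8 = 15.
By Pick's theorem A = I + B/2 − 1, so I = 229/2 − 15/2 + 1 = 108.

108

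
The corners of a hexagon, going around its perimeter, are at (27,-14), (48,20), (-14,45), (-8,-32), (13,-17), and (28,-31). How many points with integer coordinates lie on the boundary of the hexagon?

8

Along each edge there are gcd(|Δx|,|Δy|)+1 lattice points, so counting each shared vertex once the boundary has gcd(21,34) + gcd(62,25) + gcd(6,77) + gcd(21,15) + gcd(15,14) + gcd(1,17) = 1+1+1+3+1+1 = 8.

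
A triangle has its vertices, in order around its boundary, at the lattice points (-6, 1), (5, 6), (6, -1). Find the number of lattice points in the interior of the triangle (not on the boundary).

By the shoelace formula, twice the signed area is |((-6)·6 − 5·1) + (5·(-1) − 6·6) + (6·1 − (-6)·(-1))| = 82, so the area is 41.
Along each edge there are gcd(|Δx|,|Δy|)+1 lattice points, so counting each shared vertex once the boundary has gcd(11,5) + gcd(1,7) + gcd(12,2) = 1+1+2 = 4.
Pick's theorem gives I = A − B/2 + 1 = 41 − 4/2 + 1 = 40.

40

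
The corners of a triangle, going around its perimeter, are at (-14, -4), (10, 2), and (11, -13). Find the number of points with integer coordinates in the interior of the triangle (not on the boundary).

180

Using the shoelace formula, 2A = |((-14)·2 − 10·(-4)) + (10·(-13) − 11·2) + (11·(-4) − (-14)·(-13))| = 366, so the area is 183.
Summing gcd(|Δx|,|Δy|) over the edges gives the boundary count: gcd(24,6) + gcd(1,15) + gcd(25,9) = 6+1+1 = 8.
Pick's theorem gives I = A − B/2 + 1 = 183 − 8/2 + 1 = 180.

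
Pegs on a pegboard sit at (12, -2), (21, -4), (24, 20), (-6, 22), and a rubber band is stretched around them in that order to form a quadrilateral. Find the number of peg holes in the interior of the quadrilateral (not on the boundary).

The shoelace formula gives twice the area as |(12·(-4) − 21·(-2)) + (21·20 − 24·(-4)) + (24·22 − (-6)·20) + ((-6)·(-2) − 12·22)| = 906, so the area is 453.
Along each edge there are gcd(|Δx|,|Δy|)+1 lattice points, so counting each shared vertex once the boundary has gcd(9,2) + gcd(3,24) + gcd(30,2) + gcd(18,24) = 1+3+2+6 = 12.
By Pick's theorem A = I + B/2 − 1, so I = 453 − 12/2 + 1 = 448.

448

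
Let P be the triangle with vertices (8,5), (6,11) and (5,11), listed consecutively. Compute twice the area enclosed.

6

By the shoelace formula, twice the signed area is |(8·11 − 6·5) + (6·11 − 5·11) + (5·5 − 8·11)| = 6, so the area is 3.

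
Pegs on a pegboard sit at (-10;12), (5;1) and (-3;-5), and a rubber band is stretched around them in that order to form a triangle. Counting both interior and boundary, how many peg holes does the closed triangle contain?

By the shoelace formula, twice the signed area is |[(-10)·1 − 5·12] + [5·(-5) − (-3)·1] + [(-3)·12 − (-10)·(-5)]| = 178, so the area is 89.
The number of boundary lattice points is Σ gcd(|Δx|,|Δy|) = gcd(15,11) + gcd(8,6) + gcd(7,17) = 1+2+1 = 4.
Pick's theorem gives I = A − B/2 + 1 = 89 − 4/2 + 1 = 88, so the closed region contains I + B = 88 + 4 = 92 lattice points.

92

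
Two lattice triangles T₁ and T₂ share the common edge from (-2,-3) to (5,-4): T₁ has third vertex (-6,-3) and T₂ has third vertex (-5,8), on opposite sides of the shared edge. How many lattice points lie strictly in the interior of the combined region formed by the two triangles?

36

The union is the simple quadrilateral with vertices (-2,-3), (-6,-3), (5,-4), (-5,8) in order.
By the shoelace formula, twice the signed area is |[(-2)·(-3) − (-6)·(-3)] + [(-6)·(-4) − 5·(-3)] + [5·8 − (-5)·(-4)] + [(-5)·(-3) − (-2)·8]| = 78, so the area is 39.
The number of boundary lattice points is Σ gcd(|Δx|,|Δy|) = gcd(4,0) + gcd(11,1) + gcd(10,12) + gcd(3,11) = 4+1+2+1 = 8.
By Pick's theorem I = A − B/2 + 1 = 39 − 8/2 + 1 = 36.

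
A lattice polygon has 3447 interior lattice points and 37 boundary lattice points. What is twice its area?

6929

Pick's theorem states A = I + B/2 − 1, so A = 3447 + 37/2 − 1 = 6929/2.
Hence 2A = 6929.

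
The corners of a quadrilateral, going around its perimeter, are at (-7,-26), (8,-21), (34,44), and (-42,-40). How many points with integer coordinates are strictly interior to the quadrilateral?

The shoelace formula gives twice the area as |[(-7)·(-21) − 8·(-26)] + [8·44 − 34·(-21)] + [34·(-40) − (-42)·44] + [(-42)·(-26) − (-7)·(-40)]| = 2721, so the area is 1360.5.
Along each edge there are gcd(|Δx|,|Δy|)+1 lattice points, so counting each shared vertex once the boundary has gcd(15,5) + gcd(26,65) + gcd(76,84) + gcd(35,14) = 5+13+4+7 = 29.
By Pick's theorem A = I + B/2 − 1, so I = 1360.5 − 29/2 + 1 = 1347.

1347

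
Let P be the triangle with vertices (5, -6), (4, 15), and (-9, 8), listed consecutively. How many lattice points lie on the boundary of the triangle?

16

The number of boundary lattice points is Σ gcd(|Δx|,|Δy|) = gcd(1,21) + gcd(13,7) + gcd(14,14) = 1+1+14 = 16.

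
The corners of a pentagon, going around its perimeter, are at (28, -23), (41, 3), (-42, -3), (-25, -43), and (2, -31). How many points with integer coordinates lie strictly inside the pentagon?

Using the shoelace formula, 2A = |(28·3 − 41·(-23)) + (41·(-3) − (-42)·3) + ((-42)·(-43) − (-25)·(-3)) + ((-25)·(-31) − 2·(-43)) + (2·(-23) − 28·(-31))| = 4444, so the area is 2222.
Summing gcd(|Δx|,|Δy|) over the edges gives the boundary count: gcd(13,26) + gcd(83,6) + gcd(17,40) + gcd(27,12) + gcd(26,8) = 13+1+1+3+2 = 20.
Pick's theorem gives I = A − B/2 + 1 = 2222 − 20/2 + 1 = 2213.

2213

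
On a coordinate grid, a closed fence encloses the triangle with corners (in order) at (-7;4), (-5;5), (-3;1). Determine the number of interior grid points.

Using the shoelace formula, 2A = |[(-7)·5 − (-5)·4] + [(-5)·1 − (-3)·5] + [(-3)·4 − (-7)·1]| = 10, so the area is 5.
Summing gcd(|Δx|,|Δy|) over the edges gives the boundary count: gcd(2,1) + gcd(2,4) + gcd(4,3) = 1+2+1 = 4.
By Pick's theorem A = I + B/2 − 1, so I = 5 − 4/2 + 1 = 4.

4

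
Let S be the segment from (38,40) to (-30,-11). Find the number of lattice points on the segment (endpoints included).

The number of lattice points on a segment between lattice points is gcd(|Δx|,|Δy|) + 1 = gcd(68,51) + 1 = 17 + 1 = 18.

18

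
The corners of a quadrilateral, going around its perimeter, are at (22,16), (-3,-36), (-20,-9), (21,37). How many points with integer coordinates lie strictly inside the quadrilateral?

1232

Using the shoelace formula, 2A = |(22·(-36) − (-3)·16) + ((-3)·(-9) − (-20)·(-36)) + ((-20)·37 − 21·(-9)) + (21·16 − 22·37)| = 2466, so the area is 1233.
The number of boundary lattice points is Σ gcd(|Δx|,|Δy|) = gcd(25,52) + gcd(17,27) + gcd(41,46) + gcd(1,21) = 1+1+1+1 = 4.
Pick's theorem gives I = A − B/2 + 1 = 1233 − 4/2 + 1 = 1232.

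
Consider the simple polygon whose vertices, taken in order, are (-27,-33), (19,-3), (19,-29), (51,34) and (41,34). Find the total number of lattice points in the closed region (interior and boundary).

1143

The shoelace formula gives twice the area as |((-27)·(-3) − 19·(-33)) + (19·(-29) − 19·(-3)) + (19·34 − 51·(-29)) + (51·34 − 41·34) + (41·(-33) − (-27)·34)| = 2244, so the area is 1122.
Along each edge there are gcd(|Δx|,|Δy|)+1 lattice points, so counting each shared vertex once the boundary has gcd(46,30) + gcd(0,26) + gcd(32,63) + gcd(10,0) + gcd(68,67) = 2+26+1+10+1 = 40.
Pick's theorem gives I = A − B/2 + 1 = 1122 − 40/2 + 1 = 1103, so the closed region contains I + B = 1103 + 40 = 1143 lattice points.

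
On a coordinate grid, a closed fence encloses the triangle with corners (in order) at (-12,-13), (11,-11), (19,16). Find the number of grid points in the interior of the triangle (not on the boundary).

Using the shoelace formula, 2A = |((-12)·(-11) − 11·(-13)) + (11·16 − 19·(-11)) + (19·(-13) − (-12)·16)| = 605, so the area is 302.5.
The number of boundary lattice points is Σ gcd(|Δx|,|Δy|) = gcd(23,2) + gcd(8,27) + gcd(31,29) = 1+1+1 = 3.
By Pick's theorem A = I + B/2 − 1, so I = 302.5 − 3/2 + 1 = 302.

302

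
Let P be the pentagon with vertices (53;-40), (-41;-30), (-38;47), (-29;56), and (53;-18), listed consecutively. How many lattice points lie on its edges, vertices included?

36

The number of boundary lattice points is Σ gcd(|Δx|,|Δy|) = gcd(94,10) + gcd(3,77) + gcd(9,9) + gcd(82,74) + gcd(0,22) = 2+1+9+2+22 = 36.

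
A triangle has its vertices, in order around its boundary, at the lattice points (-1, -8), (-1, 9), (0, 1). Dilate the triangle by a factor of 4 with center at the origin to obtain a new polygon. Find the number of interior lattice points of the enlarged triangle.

Using the shoelace formula, 2A = |[(-1)·9 − (-1)·(-8)] + [(-1)·1 − 0·9] + [0·(-8) − (-1)·1]| = 17, so the area is 17/2.
The number of boundary lattice points is Σ gcd(|Δx|,|Δy|) = gcd(0,17) + gcd(1,8) + gcd(1,9) = 17+1+1 = 19.
Scaling by 4 multiplies the area by 4² = 16 (so the new area is 136) and multiplies the boundary lattice-point count by 4, giving 76.
By Pick's theorem, the interior count of the dilated polygon is 136 − 76/2 + 1 = 99.

99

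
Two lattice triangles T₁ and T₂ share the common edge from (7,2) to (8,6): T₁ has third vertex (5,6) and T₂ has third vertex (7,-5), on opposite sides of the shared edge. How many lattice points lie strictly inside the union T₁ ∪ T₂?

The union is the simple quadrilateral with vertices (7,2), (5,6), (8,6), (7,-5) in order.
By the shoelace formula, twice the signed area is |[7·6 − 5·2] + [5·6 − 8·6] + [8·(-5) − 7·6] + [7·2 − 7·(-5)]| = 19, so the area is 9.5.
Summing gcd(|Δx|,|Δy|) over the edges gives the boundary count: gcd(2,4) + gcd(3,0) + gcd(1,11) + gcd(0,7) = 2+3+1+7 = 13.
By Pick's theorem I = A − B/2 + 1 = 9.5 − 13/2 + 1 = 4.

4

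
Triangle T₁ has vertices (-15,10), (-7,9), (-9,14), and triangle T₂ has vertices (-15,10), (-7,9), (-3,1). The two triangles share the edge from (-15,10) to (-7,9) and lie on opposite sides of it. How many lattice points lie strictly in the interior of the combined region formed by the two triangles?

The union is the simple quadrilateral with vertices (-15,10), (-9,14), (-7,9), (-3,1) in order.
By the shoelace formula, twice the signed area is |[(-15)·14 − (-9)·10] + [(-9)·9 − (-7)·14] + [(-7)·1 − (-3)·9] + [(-3)·10 − (-15)·1]| = 98, so the area is 49.
Along each edge there are gcd(|Δx|,|Δy|)+1 lattice points, so counting each shared vertex once the boundary has gcd(6,4) + gcd(2,5) + gcd(4,8) + gcd(12,9) = 2+1+4+3 = 10.
By Pick's theorem I = A − B/2 + 1 = 49 − 10/2 + 1 = 45.

45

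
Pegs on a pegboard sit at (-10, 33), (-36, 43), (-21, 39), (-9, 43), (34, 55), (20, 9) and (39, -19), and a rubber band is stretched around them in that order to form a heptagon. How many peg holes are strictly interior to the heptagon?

Using the shoelace formula, 2A = |[(-10)·43 − (-36)·33] + [(-36)·39 − (-21)·43] + [(-21)·43 − (-9)·39] + [(-9)·55 − 34·43] + [34·9 − 20·55] + [20·(-19) − 39·9] + [39·33 − (-10)·(-19)]| = 2680, so the area is 1340.
The number of boundary lattice points is Σ gcd(|Δx|,|Δy|) = gcd(26,10) + gcd(15,4) + gcd(12,4) + gcd(43,12) + gcd(14,46) + gcd(19,28) + gcd(49,52) = 2+1+4+1+2+1+1 = 12.
By Pick's theorem A = I + B/2 − 1, so I = 1340 − 12/2 + 1 = 1335.

1335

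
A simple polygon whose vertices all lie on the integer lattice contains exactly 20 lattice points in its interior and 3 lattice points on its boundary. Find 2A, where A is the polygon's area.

41

By Pick's theorem, A = I + B/2 − 1 = 20 + 3/2 − 1 = 41/2.
Hence 2A = 41.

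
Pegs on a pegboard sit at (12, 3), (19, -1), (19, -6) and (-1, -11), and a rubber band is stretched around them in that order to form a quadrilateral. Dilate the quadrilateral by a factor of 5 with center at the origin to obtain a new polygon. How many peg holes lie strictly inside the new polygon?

3096

The shoelace formula gives twice the area as |(12·(-1) − 19·3) + (19·(-6) − 19·(-1)) + (19·(-11) − (-1)·(-6)) + ((-1)·3 − 12·(-11))| = 250, so the area is 125.
Summing gcd(|Δx|,|Δy|) over the edges gives the boundary count: gcd(7,4) + gcd(0,5) + gcd(20,5) + gcd(13,14) = 1+5+5+1 = 12.
Scaling by 5 multiplies the area by 5² = 25 (so the new area is 3125) and multiplies the boundary lattice-point count by 5, giving 60.
By Pick's theorem, the interior count of the dilated polygon is 3125 − 60/2 + 1 = 3096.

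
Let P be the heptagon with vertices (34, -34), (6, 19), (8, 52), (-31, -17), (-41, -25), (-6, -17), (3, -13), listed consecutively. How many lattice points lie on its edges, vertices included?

10

The number of boundary lattice points is Σ gcd(|Δx|,|Δy|) = gcd(28,53) + gcd(2,33) + gcd(39,69) + gcd(10,8) + gcd(35,8) + gcd(9,4) + gcd(31,21) = 1+1+3+2+1+1+1 = 10.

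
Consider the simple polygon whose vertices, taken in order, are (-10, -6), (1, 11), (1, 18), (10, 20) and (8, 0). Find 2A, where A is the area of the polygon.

465

Using the shoelace formula, 2A = |[(-10)·11 − 1·(-6)] + [1·18 − 1·11] + [1·20 − 10·18] + [10·0 − 8·20] + [8·(-6) − (-10)·0]| = 465, so the area is 465/2.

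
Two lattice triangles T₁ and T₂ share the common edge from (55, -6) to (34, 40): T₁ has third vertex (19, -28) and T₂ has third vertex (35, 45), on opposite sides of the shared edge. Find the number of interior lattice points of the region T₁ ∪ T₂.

1133

The union is the simple quadrilateral with vertices (55, -6), (19, -28), (34, 40), (35, 45) in order.
Using the shoelace formula, 2A = |(55·(-28) − 19·(-6)) + (19·40 − 34·(-28)) + (34·45 − 35·40) + (35·(-6) − 55·45)| = 2269, so the area is 1134.5.
Summing gcd(|Δx|,|Δy|) over the edges gives the boundary count: gcd(36,22) + gcd(15,68) + gcd(1,5) + gcd(20,51) = 2+1+1+1 = 5.
By Pick's theorem I = A − B/2 + 1 = 1134.5 − 5/2 + 1 = 1133.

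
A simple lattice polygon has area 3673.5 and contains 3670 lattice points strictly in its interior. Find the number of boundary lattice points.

Pick's theorem gives A = I + B/2 − 1, so B = 2(A − I + 1) = 2(3673.5 − 3670 + 1) = 9.

9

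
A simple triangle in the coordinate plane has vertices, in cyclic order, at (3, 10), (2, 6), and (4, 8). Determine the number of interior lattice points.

2

The shoelace formula gives twice the area as |(3·6 − 2·10) + (2·8 − 4·6) + (4·10 − 3·8)| = 6, so the area is 3.
Summing gcd(|Δx|,|Δy|) over the edges gives the boundary count: gcd(1,4) + gcd(2,2) + gcd(1,2) = 1+2+1 = 4.
By Pick's theorem A = I + B/2 − 1, so I = 3 − 4/2 + 1 = 2.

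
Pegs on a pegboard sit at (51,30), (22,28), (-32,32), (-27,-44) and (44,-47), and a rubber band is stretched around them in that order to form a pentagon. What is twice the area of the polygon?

11562

By the shoelace formula, twice the signed area is |[51·28 − 22·30] + [22·32 − (-32)·28] + [(-32)·(-44) − (-27)·32] + [(-27)·(-47) − 44·(-44)] + [44·30 − 51·(-47)]| = 11562, so the area is 5781.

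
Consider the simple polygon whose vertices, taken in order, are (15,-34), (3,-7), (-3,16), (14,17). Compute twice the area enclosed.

Using the shoelace formula, 2A = |(15·(-7) − 3·(-34)) + (3·16 − (-3)·(-7)) + ((-3)·17 − 14·16) + (14·(-34) − 15·17)| = 982, so the area is 491.

982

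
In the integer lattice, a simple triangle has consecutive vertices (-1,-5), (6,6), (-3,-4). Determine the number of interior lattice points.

14

The shoelace formula gives twice the area as |[(-1)·6 − 6·(-5)] + [6·(-4) − (-3)·6] + [(-3)·(-5) − (-1)·(-4)]| = 29, so the area is 14.5.
Along each edge there are gcd(|Δx|,|Δy|)+1 lattice points, so counting each shared vertex once the boundary has gcd(7,11) + gcd(9,10) + gcd(2,1) = 1+1+1 = 3.
By Pick's theorem A = I + B/2 − 1, so I = 14.5 − 3/2 + 1 = 14.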